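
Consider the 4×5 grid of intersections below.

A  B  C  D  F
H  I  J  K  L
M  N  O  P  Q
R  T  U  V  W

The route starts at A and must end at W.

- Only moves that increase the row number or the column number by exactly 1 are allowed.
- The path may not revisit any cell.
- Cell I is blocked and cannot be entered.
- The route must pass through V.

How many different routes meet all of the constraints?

8

A right/down-only route from A to W makes exactly 3 down-moves and 4 right-moves in some order.
With no other constraints that would be C(7,3) = 35 routes.
Split at V and multiply the segment counts (each segment already excludes blocked cells): A→V: 8; V→W: 1; product = 8.
That gives 8 routes.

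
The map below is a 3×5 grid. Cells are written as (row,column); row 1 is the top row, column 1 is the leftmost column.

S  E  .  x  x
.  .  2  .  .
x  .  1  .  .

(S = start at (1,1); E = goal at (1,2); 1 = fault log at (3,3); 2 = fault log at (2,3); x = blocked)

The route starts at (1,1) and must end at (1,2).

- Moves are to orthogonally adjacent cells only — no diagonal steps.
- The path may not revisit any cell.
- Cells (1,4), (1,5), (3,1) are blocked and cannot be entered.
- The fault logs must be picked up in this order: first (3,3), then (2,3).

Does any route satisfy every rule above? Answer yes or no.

One route that works: (1,1) → (2,1) → (2,2) → (3,2) → (3,3) → (2,3) → (1,3) → (1,2).

yes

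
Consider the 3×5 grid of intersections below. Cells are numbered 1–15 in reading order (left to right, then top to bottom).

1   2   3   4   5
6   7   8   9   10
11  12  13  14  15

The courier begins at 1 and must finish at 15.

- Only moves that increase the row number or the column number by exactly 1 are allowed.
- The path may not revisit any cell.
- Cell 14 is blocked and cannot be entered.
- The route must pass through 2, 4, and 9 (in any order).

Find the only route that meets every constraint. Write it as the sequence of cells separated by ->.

1 -> 2 -> 3 -> 4 -> 9 -> 10 -> 15

Moves only go right or down, so the column and row indices never decrease.
Route from 1: right 3 to 4, down 1 to 9, right 1 to 10, down 1 to 15 — 6 moves in all.
Check: all required cells visited.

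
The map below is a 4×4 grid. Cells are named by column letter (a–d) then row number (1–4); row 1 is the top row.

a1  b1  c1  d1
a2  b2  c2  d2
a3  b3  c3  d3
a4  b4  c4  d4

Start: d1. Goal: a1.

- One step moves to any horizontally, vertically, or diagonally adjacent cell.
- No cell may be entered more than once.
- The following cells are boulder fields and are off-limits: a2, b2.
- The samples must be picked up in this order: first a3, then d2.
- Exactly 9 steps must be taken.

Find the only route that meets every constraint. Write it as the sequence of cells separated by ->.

The waypoints must appear in the order a3, d2, with no cell reused.
Route from d1: down-left 2 to b3, left 1 to a3, down-right 1 to b4, up-right 2 to d2, up-left 1 to c1, left 2 to a1 — 9 moves in all.
Check: order respected (a3 at step 3, d2 at step 6); 9 moves as required.

d1 -> c2 -> b3 -> a3 -> b4 -> c3 -> d2 -> c1 -> b1 -> a1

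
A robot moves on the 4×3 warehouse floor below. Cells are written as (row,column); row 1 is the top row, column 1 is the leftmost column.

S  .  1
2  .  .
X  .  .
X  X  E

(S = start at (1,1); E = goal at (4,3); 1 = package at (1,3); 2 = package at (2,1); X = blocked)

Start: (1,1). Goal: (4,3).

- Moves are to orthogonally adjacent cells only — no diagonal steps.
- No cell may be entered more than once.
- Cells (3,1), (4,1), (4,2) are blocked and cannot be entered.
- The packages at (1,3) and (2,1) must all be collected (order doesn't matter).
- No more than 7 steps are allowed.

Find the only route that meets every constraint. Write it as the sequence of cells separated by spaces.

The 7-move cap with required stops at (1,3), (2,1) leaves no slack for detours.
Route from (1,1): down 1 to (2,1), right 1 to (2,2), up 1 to (1,2), right 1 to (1,3), down 3 to (4,3) — 7 moves in all.
Check: all required cells visited; 7 ≤ 7 moves.

(1,1) (2,1) (2,2) (1,2) (1,3) (2,3) (3,3) (4,3)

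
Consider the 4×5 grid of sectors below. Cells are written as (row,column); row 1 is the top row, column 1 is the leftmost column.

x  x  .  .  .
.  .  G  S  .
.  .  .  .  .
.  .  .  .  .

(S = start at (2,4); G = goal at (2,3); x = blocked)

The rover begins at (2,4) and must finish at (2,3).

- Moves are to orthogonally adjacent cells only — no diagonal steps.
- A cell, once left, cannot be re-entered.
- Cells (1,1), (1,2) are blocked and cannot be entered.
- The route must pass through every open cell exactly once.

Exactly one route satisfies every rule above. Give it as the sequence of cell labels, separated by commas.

Need to visit all 18 open cells exactly once, starting at (2,4) and ending at (2,3).
Cell (1,3) has only two open neighbours ((2,3) and (1,4)), so the path must pass straight through it: one of those is the cell it's entered from and the other is where it exits.
Route from (2,4): down 1 to (3,4), left 2 to (3,2), up 1 to (2,2), left 1 to (2,1), down 2 to (4,1), right 4 to (4,5), up 3 to (1,5), left 2 to (1,3), down 1 to (2,3) — 17 moves in all.
Check: all 18 open cells covered.

(2,4), (3,4), (3,3), (3,2), (2,2), (2,1), (3,1), (4,1), (4,2), (4,3), (4,4), (4,5), (3,5), (2,5), (1,5), (1,4), (1,3), (2,3)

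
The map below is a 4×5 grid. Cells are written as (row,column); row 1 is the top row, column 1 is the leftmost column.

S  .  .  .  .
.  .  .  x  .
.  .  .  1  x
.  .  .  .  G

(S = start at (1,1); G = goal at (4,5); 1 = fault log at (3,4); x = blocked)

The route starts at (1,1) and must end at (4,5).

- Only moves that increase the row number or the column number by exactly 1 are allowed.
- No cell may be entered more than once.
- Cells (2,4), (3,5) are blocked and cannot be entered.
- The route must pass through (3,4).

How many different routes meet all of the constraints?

6

A right/down-only route from (1,1) to (4,5) makes exactly 3 down-moves and 4 right-moves in some order.
With no other constraints that would be C(7,3) = 35 routes.
Split at (3,4) and multiply the segment counts (each segment already excludes blocked cells): (1,1)→(3,4): 6; (3,4)→(4,5): 1; product = 6.
That gives 6 routes.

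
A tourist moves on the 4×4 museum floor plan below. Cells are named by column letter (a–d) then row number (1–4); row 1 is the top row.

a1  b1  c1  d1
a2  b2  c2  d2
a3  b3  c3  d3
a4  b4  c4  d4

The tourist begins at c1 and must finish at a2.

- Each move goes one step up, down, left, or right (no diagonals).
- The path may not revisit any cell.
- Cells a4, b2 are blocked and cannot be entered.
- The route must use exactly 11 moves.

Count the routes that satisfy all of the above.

1

Need simple routes of exactly 11 moves from c1 to a2 (Manhattan distance 3, so 4 moves are spent on a detour and 4 undoing it).
Enumerating: c1 d1 d2 c2 c3 d3 d4 c4 b4 b3 a3 a2.
That gives 1 route.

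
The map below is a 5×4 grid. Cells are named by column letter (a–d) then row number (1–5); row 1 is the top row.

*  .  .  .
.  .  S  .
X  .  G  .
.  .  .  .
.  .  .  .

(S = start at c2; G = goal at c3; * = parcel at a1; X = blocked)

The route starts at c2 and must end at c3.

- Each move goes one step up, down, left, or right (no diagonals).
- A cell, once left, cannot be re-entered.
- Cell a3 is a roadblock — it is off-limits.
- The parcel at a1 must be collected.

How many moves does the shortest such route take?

7

Any route passes through a1 somewhere between c2 and c3. Summing Manhattan distances along the two legs (c2 → a1 → c3) gives a lower bound of 3 + 4 = 7 moves.
A route of 7 moves achieves this: c2 → c1 → b1 → a1 → a2 → b2 → b3 → c3.
Since 7 matches the lower bound, it is optimal.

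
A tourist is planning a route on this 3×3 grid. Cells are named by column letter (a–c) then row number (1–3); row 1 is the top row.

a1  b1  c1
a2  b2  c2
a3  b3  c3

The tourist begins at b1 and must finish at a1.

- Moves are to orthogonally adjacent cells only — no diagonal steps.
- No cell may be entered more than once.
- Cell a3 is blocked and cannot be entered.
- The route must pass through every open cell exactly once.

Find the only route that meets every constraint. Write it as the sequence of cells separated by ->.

Need to visit all 8 open cells exactly once, starting at b1 and ending at a1.
Cell a2 has only two open neighbours (a1 and b2), so the path must pass straight through it: one of those is the cell it's entered from and the other is where it exits.
Route from b1: right to c1, 2× down (reaching c3), left to b3, up to b2, left to a2, up to a1 — 7 moves in all.
Check: all 8 open cells covered.

b1 -> c1 -> c2 -> c3 -> b3 -> b2 -> a2 -> a1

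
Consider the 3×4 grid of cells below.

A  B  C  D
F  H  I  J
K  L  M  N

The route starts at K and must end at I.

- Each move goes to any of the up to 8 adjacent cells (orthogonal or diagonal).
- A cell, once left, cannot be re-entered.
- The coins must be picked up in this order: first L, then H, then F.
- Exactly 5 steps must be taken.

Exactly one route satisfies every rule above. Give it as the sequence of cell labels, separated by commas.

The waypoints must appear in the order L, H, F, with no cell reused.
Route from K: right 1 to L, up 1 to H, left 1 to F, up-right 1 to B, down-right 1 to I — 5 moves in all.
Check: order respected (L at step 1, H at step 2, F at step 3); 5 moves as required.

K, L, H, F, B, I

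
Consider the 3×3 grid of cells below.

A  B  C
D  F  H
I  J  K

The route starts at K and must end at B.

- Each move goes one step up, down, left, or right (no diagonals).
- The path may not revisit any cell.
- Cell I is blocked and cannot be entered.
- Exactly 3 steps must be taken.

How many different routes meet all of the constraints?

Need simple routes of exactly 3 moves from K to B (Manhattan distance 3, so 0 moves are spent on a detour and 0 undoing it).
Enumerating: K H C B | K H F B | K J F B.
That gives 3 routes.

3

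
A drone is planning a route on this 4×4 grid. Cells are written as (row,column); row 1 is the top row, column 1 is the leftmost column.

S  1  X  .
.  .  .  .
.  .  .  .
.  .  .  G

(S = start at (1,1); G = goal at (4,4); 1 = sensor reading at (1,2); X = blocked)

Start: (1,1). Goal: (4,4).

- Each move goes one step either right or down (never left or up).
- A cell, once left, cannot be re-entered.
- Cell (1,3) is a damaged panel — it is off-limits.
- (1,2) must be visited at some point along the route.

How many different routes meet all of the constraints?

6

A right/down-only route from (1,1) to (4,4) makes exactly 3 down-moves and 3 right-moves in some order.
With no other constraints that would be C(6,3) = 20 routes.
Split at (1,2) and multiply the segment counts (each segment already excludes blocked cells): (1,1)→(1,2): 1; (1,2)→(4,4): 6; product = 6.
That gives 6 routes.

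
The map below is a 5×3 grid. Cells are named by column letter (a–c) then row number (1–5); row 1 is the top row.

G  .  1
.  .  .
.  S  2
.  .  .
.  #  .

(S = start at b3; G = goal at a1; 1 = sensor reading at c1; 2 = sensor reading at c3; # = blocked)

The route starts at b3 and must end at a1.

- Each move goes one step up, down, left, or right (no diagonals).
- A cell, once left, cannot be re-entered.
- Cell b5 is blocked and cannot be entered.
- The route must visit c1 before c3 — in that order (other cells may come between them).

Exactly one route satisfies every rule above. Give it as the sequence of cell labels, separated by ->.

b3 -> b2 -> b1 -> c1 -> c2 -> c3 -> c4 -> b4 -> a4 -> a3 -> a2 -> a1

The waypoints must appear in the order c1, c3, with no cell reused.
Route from b3: 2× up (reaching b1), right to c1, 3× down (reaching c4), 2× left (reaching a4), 3× up (reaching a1) — 11 moves in all.
Check: order respected (1 at step 3, 2 at step 5).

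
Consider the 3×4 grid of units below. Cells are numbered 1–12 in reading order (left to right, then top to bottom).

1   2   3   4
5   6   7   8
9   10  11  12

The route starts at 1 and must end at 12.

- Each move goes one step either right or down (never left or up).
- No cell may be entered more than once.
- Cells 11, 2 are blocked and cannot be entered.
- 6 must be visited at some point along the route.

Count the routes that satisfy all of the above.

A right/down-only route from 1 to 12 makes exactly 2 down-moves and 3 right-moves in some order.
With no other constraints that would be C(5,2) = 10 routes.
Split at 6 and multiply the segment counts (each segment already excludes blocked cells): 1→6: 1; 6→12: 1; product = 1.
That gives 1 route.

1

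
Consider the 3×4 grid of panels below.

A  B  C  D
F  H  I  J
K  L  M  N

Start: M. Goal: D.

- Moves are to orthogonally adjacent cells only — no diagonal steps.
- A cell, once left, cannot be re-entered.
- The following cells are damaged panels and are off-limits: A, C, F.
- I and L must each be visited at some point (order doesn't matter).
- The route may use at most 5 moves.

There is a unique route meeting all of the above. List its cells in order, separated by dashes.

The budget equals the shortest possible length, so every move has to be on a shortest route through the required cells.
Route from M: left to L, up to H, 2× right (reaching J), up to D — 5 moves in all.
Check: all required cells visited; 5 ≤ 5 moves.

M - L - H - I - J - D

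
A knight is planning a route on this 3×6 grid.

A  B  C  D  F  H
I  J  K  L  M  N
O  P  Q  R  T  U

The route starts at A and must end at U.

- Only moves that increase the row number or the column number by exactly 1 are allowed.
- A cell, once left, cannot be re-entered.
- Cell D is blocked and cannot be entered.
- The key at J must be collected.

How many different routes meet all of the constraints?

10

A right/down-only route from A to U makes exactly 2 down-moves and 5 right-moves in some order.
With no other constraints that would be C(7,2) = 21 routes.
Split at J and multiply the segment counts (each segment already excludes blocked cells): A→J: 2; J→U: 5; product = 10.
That gives 10 routes.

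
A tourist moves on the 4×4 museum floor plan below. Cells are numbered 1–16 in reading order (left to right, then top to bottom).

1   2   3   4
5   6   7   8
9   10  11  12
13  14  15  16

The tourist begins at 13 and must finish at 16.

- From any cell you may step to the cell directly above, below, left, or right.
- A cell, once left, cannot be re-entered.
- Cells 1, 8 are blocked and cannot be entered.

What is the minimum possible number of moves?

The Manhattan distance from 13 to 16 is |4−4| + |1−4| = 3, so at least 3 moves are needed.
A route of 3 moves achieves this: 13 → 14 → 15 → 16.
Since 3 matches the lower bound, it is optimal.

3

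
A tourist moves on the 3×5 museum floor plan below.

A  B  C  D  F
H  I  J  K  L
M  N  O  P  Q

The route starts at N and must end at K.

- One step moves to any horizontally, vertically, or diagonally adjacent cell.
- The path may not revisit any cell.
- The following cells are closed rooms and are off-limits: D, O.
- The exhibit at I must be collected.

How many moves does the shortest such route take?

Any route passes through I somewhere between N and K. Summing Chebyshev distances along the two legs (N → I → K) gives a lower bound of 1 + 2 = 3 moves.
A route of 3 moves achieves this: N → I → C → K.
Since 3 matches the lower bound, it is optimal.

3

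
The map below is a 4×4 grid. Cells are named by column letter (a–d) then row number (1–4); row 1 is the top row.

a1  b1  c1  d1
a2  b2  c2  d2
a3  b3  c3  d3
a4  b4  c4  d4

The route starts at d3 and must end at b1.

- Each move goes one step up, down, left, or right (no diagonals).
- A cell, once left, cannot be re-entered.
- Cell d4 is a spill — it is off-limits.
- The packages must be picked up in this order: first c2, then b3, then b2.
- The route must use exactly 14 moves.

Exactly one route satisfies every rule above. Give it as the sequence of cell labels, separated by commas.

d3, d2, d1, c1, c2, c3, c4, b4, a4, a3, b3, b2, a2, a1, b1

The waypoints must appear in the order c2, b3, b2, with no cell reused.
Route from d3: 2× up (reaching d1), left to c1, 3× down (reaching c4), 2× left (reaching a4), up to a3, right to b3, up to b2, left to a2, up to a1, right to b1 — 14 moves in all.
Check: order respected (c2 at step 4, b3 at step 10, b2 at step 11); 14 moves as required.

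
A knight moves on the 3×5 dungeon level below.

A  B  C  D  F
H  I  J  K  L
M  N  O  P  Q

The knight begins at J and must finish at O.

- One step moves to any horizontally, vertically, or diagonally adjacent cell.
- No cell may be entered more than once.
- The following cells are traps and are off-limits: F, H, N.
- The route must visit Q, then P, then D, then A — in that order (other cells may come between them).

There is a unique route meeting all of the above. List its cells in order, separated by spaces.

J K Q P L D C B A I O

The waypoints must appear in the order Q, P, D, A, with no cell reused.
Route from J: right to K, down-right to Q, left to P, up-right to L, up-left to D, 3× left (reaching A), 2× down-right (reaching O) — 10 moves in all.
Check: order respected (Q at step 2, P at step 3, D at step 5, A at step 8).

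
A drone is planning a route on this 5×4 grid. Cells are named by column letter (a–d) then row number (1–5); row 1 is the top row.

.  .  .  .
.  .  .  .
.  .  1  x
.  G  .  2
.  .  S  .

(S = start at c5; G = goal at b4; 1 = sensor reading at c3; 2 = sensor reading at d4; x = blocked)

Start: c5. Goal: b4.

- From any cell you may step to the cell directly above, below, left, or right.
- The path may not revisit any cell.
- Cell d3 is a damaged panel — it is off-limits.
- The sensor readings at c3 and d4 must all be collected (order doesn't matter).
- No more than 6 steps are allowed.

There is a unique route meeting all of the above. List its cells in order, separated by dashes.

c5 - d5 - d4 - c4 - c3 - b3 - b4

The 6-move cap with required stops at c3, d4 leaves no slack for detours.
Route from c5: right to d5, up to d4, left to c4, up to c3, left to b3, down to b4 — 6 moves in all.
Check: all required cells visited; 6 ≤ 6 moves.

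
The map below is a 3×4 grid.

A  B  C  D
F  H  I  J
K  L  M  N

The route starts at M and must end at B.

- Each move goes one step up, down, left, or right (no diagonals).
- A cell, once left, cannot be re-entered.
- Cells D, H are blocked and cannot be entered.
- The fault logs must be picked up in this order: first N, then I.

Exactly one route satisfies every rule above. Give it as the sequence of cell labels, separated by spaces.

M N J I C B

The waypoints must appear in the order N, I, with no cell reused.
Route from M: right 1 to N, up 1 to J, left 1 to I, up 1 to C, left 1 to B — 5 moves in all.
Check: order respected (N at step 1, I at step 3).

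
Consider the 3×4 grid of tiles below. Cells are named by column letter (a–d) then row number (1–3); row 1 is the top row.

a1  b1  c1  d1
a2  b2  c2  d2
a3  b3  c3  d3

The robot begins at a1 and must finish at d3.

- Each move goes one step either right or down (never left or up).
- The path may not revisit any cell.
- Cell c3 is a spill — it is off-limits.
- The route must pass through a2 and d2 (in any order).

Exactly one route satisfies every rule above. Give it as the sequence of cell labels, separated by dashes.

Moves only go right or down, so the column and row indices never decrease.
Route from a1: down 1 to a2, right 3 to d2, down 1 to d3 — 5 moves in all.
Check: all required cells visited.

a1 - a2 - b2 - c2 - d2 - d3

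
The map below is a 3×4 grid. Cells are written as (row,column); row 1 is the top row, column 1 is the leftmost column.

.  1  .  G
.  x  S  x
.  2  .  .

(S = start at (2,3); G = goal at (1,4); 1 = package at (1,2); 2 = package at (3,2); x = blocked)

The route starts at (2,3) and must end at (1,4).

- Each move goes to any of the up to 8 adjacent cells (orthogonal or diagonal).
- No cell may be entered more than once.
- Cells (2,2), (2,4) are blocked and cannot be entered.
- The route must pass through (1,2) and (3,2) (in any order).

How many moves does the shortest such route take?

Any route passes through (1,2) and (3,2) in some order between (2,3) and (1,4). Summing Chebyshev distances along each leg and taking the cheapest ordering ((2,3) → (1,2) → (3,2) → (1,4)) gives a lower bound of 1 + 2 + 2 = 5 moves.
A route of 5 moves achieves this: (2,3) → (3,2) → (2,1) → (1,2) → (1,3) → (1,4).
Since 5 matches the lower bound, it is optimal.

5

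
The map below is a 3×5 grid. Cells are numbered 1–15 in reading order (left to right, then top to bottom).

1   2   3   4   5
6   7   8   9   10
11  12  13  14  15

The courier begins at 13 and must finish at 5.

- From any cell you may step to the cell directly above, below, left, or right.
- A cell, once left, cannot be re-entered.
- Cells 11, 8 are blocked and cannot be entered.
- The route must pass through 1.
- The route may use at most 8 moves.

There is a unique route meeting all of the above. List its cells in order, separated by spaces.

The 8-move cap with required stops at 1 leaves no slack for detours.
Route from 13: left to 12, up to 7, left to 6, up to 1, 4× right (reaching 5) — 8 moves in all.
Check: all required cells visited; 8 ≤ 8 moves.

13 12 7 6 1 2 3 4 5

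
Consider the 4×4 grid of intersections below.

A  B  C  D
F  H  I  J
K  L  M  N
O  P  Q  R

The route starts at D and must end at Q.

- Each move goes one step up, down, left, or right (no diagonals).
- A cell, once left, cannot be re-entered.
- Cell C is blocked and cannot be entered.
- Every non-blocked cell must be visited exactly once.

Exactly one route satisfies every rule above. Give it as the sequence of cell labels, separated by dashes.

D - J - I - H - B - A - F - K - O - P - L - M - N - R - Q

Need to visit all 15 open cells exactly once, starting at D and ending at Q.
Cell A has only two open neighbours (F and B), so the path must pass straight through it: one of those is the cell it's entered from and the other is where it exits.
Route from D: down 1 to J, left 2 to H, up 1 to B, left 1 to A, down 3 to O, right 1 to P, up 1 to L, right 2 to N, down 1 to R, left 1 to Q — 14 moves in all.
Check: all 15 open cells covered.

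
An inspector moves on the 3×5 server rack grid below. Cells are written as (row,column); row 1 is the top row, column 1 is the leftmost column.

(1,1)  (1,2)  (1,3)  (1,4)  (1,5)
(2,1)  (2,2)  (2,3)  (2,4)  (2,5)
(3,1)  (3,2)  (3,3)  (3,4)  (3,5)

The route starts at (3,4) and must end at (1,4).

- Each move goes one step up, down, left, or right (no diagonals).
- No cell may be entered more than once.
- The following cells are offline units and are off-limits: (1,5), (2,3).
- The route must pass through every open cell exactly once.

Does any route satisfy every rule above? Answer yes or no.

no

Colour the cells like a checkerboard: each orthogonal step flips colour, so a Hamiltonian route alternates colours. Here there are 7 cells of one colour and 6 of the other, with start on the same colour as the goal — the counts and endpoints can't be arranged into an alternating sequence of length 13, so no Hamiltonian route exists.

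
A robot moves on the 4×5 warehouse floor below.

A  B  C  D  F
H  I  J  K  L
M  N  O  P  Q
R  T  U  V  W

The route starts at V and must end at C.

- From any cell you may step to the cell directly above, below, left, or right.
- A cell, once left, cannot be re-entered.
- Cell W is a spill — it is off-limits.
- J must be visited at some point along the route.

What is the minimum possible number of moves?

4

Any route passes through J somewhere between V and C. Summing Manhattan distances along the two legs (V → J → C) gives a lower bound of 3 + 1 = 4 moves.
A route of 4 moves achieves this: V → P → K → J → C.
Since 4 matches the lower bound, it is optimal.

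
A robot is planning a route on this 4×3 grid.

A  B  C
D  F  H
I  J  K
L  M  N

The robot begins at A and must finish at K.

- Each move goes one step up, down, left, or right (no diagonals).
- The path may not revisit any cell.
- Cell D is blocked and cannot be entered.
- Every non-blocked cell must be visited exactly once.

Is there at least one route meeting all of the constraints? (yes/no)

One route that works: A → B → C → H → F → J → I → L → M → N → K.

yes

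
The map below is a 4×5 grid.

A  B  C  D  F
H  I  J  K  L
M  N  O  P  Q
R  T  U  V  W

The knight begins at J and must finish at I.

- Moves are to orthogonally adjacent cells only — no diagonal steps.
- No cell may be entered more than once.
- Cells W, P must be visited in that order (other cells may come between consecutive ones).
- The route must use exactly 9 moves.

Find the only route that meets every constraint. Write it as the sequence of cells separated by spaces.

The waypoints must appear in the order W, P, with no cell reused.
Route from J: right 2 to L, down 2 to W, left 1 to V, up 1 to P, left 2 to N, up 1 to I — 9 moves in all.
Check: order respected (W at step 4, P at step 6); 9 moves as required.

J K L Q W V P O N I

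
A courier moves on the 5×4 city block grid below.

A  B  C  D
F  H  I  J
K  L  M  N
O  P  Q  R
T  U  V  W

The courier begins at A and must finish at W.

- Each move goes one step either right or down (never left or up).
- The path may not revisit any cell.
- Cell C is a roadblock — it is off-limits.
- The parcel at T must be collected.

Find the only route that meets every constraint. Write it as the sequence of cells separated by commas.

A, F, K, O, T, U, V, W

Moves only go right or down, so the column and row indices never decrease.
Route from A: down 4 to T, right 3 to W — 7 moves in all.
Check: all required cells visited.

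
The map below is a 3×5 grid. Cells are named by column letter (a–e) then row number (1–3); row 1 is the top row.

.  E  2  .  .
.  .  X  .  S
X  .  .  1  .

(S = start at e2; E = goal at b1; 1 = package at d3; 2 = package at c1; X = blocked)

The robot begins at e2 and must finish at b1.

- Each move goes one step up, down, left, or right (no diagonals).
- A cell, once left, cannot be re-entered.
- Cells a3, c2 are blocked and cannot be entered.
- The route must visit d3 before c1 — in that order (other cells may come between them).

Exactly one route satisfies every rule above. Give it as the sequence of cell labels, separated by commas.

e2, e3, d3, d2, d1, c1, b1

The waypoints must appear in the order d3, c1, with no cell reused.
Route from e2: down 1 to e3, left 1 to d3, up 2 to d1, left 2 to b1 — 6 moves in all.
Check: order respected (1 at step 2, 2 at step 5).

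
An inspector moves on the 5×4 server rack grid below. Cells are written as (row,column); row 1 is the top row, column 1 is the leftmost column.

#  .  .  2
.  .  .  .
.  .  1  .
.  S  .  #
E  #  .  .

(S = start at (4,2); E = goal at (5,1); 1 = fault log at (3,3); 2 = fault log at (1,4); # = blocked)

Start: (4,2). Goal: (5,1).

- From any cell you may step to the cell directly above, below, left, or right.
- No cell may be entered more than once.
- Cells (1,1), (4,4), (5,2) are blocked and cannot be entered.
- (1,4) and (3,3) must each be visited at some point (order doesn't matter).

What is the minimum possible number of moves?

12

Any route passes through (1,4) and (3,3) in some order between (4,2) and (5,1). Summing Manhattan distances along each leg and taking the cheapest ordering ((4,2) → (3,3) → (1,4) → (5,1)) gives a lower bound of 2 + 3 + 7 = 12 moves.
A route of 12 moves achieves this: (4,2) → (3,2) → (3,3) → (2,3) → (2,4) → (1,4) → (1,3) → (1,2) → (2,2) → (2,1) → (3,1) → (4,1) → (5,1).
Since 12 matches the lower bound, it is optimal.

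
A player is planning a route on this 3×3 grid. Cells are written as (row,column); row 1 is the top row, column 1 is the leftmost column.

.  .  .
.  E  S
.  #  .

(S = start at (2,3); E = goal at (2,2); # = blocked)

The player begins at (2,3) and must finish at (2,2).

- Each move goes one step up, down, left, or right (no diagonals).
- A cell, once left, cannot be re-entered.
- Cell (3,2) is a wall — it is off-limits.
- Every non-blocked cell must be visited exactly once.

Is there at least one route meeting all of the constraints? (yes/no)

Cell (3,1) has only one open neighbour but is neither the start nor the goal, so a Hamiltonian route would have to both enter and leave it through the same neighbour — impossible without revisiting.

no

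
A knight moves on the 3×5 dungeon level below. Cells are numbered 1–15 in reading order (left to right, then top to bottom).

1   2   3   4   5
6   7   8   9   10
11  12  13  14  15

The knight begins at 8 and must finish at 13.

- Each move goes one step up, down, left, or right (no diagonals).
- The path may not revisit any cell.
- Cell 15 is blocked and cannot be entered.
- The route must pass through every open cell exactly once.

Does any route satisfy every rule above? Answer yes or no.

One route that works: 8 → 7 → 12 → 11 → 6 → 1 → 2 → 3 → 4 → 5 → 10 → 9 → 14 → 13.

yes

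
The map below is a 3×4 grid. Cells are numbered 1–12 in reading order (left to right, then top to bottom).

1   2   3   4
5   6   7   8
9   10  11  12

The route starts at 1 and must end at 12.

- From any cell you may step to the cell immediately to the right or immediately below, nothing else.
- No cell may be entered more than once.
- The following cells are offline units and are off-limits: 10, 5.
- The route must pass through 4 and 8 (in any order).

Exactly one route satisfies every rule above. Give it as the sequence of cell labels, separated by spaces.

Moves only go right or down, so the column and row indices never decrease.
Route from 1: 3× right (reaching 4), 2× down (reaching 12) — 5 moves in all.
Check: all required cells visited.

1 2 3 4 8 12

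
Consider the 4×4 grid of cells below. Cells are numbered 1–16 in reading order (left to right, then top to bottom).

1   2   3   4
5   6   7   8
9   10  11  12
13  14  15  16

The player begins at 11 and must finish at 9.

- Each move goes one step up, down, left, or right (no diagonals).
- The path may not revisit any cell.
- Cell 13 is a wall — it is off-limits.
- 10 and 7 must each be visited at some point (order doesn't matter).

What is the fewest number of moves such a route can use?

Any route passes through 10 and 7 in some order between 11 and 9. Summing Manhattan distances along each leg and taking the cheapest ordering (11 → 7 → 10 → 9) gives a lower bound of 1 + 2 + 1 = 4 moves.
A route of 4 moves achieves this: 11 → 7 → 6 → 10 → 9.
Since 4 matches the lower bound, it is optimal.

4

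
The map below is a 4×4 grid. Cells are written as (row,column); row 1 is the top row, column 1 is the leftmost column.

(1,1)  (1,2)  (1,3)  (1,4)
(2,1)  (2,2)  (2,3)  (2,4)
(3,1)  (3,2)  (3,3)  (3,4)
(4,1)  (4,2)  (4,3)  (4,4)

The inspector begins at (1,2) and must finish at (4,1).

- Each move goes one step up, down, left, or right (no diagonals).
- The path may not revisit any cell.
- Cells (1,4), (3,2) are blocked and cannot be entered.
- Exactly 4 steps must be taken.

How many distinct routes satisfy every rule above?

Need simple routes of exactly 4 moves from (1,2) to (4,1) (Manhattan distance 4, so 0 moves are spent on a detour and 0 undoing it).
Enumerating: (1,2) (2,2) (2,1) (3,1) (4,1) | (1,2) (1,1) (2,1) (3,1) (4,1).
That gives 2 routes.

2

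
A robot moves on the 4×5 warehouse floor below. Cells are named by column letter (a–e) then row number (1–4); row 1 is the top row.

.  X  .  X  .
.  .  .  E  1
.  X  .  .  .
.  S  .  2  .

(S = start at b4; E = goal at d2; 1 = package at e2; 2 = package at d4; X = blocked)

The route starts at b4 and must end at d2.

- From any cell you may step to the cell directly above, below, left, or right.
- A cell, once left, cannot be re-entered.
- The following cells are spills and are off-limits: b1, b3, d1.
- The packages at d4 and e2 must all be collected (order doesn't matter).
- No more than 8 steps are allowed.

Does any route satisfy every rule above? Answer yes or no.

yes

One route that works: b4 → c4 → d4 → d3 → e3 → e2 → d2.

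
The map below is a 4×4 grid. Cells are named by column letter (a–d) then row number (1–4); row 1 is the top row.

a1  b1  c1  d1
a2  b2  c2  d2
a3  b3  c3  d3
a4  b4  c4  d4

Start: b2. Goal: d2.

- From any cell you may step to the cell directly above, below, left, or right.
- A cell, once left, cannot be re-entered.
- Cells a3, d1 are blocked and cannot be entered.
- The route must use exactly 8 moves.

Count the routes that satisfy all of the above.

Need simple routes of exactly 8 moves from b2 to d2 (Manhattan distance 2, so 3 moves are spent on a detour and 3 undoing it).
Enumerating: b2 b1 c1 c2 c3 c4 d4 d3 d2 | b2 b3 b4 c4 d4 d3 c3 c2 d2 | b2 a2 a1 b1 c1 c2 c3 d3 d2 | b2 c2 c3 b3 b4 c4 d4 d3 d2.
That gives 4 routes.

4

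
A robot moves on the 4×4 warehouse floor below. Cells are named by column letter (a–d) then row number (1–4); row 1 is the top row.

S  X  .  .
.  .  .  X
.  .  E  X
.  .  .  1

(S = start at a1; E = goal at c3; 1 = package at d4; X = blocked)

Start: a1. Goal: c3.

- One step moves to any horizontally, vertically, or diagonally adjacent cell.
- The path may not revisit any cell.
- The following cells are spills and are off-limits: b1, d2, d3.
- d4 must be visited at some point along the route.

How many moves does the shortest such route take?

Any route passes through d4 somewhere between a1 and c3. Summing Chebyshev distances along the two legs (a1 → d4 → c3) gives a lower bound of 3 + 1 = 4 moves.
The shortest route satisfying every rule uses 5 moves: a1 → a2 → b3 → c4 → d4 → c3.
The no-revisit rule (legs can't share cells) pushes the minimum above the 4-move bound; an exhaustive check rules out every length from 4 to 4, leaving 5 as the minimum.

5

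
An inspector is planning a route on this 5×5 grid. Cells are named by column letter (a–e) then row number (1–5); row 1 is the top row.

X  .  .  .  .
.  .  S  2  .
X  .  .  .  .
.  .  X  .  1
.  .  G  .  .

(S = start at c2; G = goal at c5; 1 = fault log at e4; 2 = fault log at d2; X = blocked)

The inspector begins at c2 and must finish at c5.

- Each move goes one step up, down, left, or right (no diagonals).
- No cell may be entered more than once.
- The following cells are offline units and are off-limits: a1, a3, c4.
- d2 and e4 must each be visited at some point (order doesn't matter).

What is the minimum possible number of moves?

7

Any route passes through d2 and e4 in some order between c2 and c5. Summing Manhattan distances along each leg and taking the cheapest ordering (c2 → d2 → e4 → c5) gives a lower bound of 1 + 3 + 3 = 7 moves.
A route of 7 moves achieves this: c2 → d2 → d3 → d4 → e4 → e5 → d5 → c5.
Since 7 matches the lower bound, it is optimal.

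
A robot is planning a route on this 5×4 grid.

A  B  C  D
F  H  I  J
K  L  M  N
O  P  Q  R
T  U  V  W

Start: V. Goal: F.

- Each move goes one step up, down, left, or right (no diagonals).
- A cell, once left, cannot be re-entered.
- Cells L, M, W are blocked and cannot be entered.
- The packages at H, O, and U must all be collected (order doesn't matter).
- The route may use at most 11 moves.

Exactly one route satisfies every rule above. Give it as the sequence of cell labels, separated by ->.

V -> U -> T -> O -> P -> Q -> R -> N -> J -> I -> H -> F

Any route must reach H, O, and U and still end at F within 11 moves, so the order of the required stops is forced.
Route from V: left 2 to T, up 1 to O, right 3 to R, up 2 to J, left 3 to F — 11 moves in all.
Check: all required cells visited; 11 ≤ 11 moves.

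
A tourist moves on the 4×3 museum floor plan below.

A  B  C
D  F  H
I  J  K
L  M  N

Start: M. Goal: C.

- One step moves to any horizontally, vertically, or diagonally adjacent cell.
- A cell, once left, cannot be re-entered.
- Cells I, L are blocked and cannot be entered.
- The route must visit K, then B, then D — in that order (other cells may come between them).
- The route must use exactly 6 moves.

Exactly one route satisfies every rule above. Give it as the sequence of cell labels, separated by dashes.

M - K - H - B - D - F - C

The waypoints must appear in the order K, B, D, with no cell reused.
Route from M: up-right to K, up to H, up-left to B, down-left to D, right to F, up-right to C — 6 moves in all.
Check: order respected (K at step 1, B at step 3, D at step 4); 6 moves as required.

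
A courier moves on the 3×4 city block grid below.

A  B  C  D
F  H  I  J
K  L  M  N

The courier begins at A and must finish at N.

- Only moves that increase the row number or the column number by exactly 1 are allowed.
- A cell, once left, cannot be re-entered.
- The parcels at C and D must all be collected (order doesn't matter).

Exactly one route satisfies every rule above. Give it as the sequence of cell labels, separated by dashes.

A - B - C - D - J - N

Moves only go right or down, so the column and row indices never decrease.
Route from A: 3× right (reaching D), 2× down (reaching N) — 5 moves in all.
Check: all required cells visited.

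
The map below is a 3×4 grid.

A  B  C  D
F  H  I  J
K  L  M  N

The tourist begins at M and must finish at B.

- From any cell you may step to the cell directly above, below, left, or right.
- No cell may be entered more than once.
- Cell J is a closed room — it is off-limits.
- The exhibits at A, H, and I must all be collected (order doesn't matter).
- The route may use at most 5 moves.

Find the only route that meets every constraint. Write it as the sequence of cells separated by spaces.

The budget equals the shortest possible length, so every move has to be on a shortest route through the required cells.
Route from M: up to I, 2× left (reaching F), up to A, right to B — 5 moves in all.
Check: all required cells visited; 5 ≤ 5 moves.

M I H F A B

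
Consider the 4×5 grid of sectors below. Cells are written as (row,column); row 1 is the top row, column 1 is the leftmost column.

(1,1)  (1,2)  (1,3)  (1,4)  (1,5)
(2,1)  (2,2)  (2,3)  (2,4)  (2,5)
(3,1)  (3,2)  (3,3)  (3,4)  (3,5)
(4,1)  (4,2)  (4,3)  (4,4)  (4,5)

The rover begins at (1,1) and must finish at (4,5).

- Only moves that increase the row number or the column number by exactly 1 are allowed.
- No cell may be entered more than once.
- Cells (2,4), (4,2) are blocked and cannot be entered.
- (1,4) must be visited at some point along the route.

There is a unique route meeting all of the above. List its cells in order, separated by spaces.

(1,1) (1,2) (1,3) (1,4) (1,5) (2,5) (3,5) (4,5)

Moves only go right or down, so the column and row indices never decrease.
Route from (1,1): right 4 to (1,5), down 3 to (4,5) — 7 moves in all.
Check: all required cells visited.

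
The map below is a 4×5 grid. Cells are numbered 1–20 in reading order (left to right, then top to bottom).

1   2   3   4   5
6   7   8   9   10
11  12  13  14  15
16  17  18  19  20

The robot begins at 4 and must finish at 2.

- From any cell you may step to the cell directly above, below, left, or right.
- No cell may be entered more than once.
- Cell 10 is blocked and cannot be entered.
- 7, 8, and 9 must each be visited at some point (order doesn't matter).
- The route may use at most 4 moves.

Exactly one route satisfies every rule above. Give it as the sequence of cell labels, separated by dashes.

The 4-move cap with required stops at 7, 8, 9 leaves no slack for detours.
Route from 4: down 1 to 9, left 2 to 7, up 1 to 2 — 4 moves in all.
Check: all required cells visited; 4 ≤ 4 moves.

4 - 9 - 8 - 7 - 2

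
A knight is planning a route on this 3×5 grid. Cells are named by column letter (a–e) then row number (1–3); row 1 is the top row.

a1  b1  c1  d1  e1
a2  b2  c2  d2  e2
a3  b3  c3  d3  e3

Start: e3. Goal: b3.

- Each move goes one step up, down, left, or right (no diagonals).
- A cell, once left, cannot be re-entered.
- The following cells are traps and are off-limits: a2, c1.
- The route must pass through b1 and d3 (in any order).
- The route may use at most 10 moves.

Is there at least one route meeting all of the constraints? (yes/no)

no

Exhausting the options from e3, every branch either dead-ends against blocked cells, would have to re-enter a cell already used, runs past the 10-move limit, or reaches the goal with a constraint still unmet.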